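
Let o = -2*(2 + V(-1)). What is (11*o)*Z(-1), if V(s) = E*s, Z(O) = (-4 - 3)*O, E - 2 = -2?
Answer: -308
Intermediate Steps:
E = 0 (E = 2 - 2 = 0)
Z(O) = -7*O
V(s) = 0 (V(s) = 0*s = 0)
o = -4 (o = -2*(2 + 0) = -2*2 = -4)
(11*o)*Z(-1) = (11*(-4))*(-7*(-1)) = -44*7 = -308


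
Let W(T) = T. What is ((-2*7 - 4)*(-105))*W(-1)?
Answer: -1890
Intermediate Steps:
((-2*7 - 4)*(-105))*W(-1) = ((-2*7 - 4)*(-105))*(-1) = ((-14 - 4)*(-105))*(-1) = -18*(-105)*(-1) = 1890*(-1) = -1890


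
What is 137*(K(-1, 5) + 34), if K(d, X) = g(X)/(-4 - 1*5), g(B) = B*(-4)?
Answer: 44662/9 ≈ 4962.4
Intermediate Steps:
g(B) = -4*B
K(d, X) = 4*X/9 (K(d, X) = (-4*X)/(-4 - 1*5) = (-4*X)/(-4 - 5) = -4*X/(-9) = -4*X*(-⅑) = 4*X/9)
137*(K(-1, 5) + 34) = 137*((4/9)*5 + 34) = 137*(20/9 + 34) = 137*(326/9) = 44662/9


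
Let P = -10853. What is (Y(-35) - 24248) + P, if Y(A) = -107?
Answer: -35208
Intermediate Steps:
(Y(-35) - 24248) + P = (-107 - 24248) - 10853 = -24355 - 10853 = -35208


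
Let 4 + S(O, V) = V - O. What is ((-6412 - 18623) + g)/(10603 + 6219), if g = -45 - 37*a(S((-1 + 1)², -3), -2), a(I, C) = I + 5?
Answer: -12503/8411 ≈ -1.4865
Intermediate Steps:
S(O, V) = -4 + V - O (S(O, V) = -4 + (V - O) = -4 + V - O)
a(I, C) = 5 + I
g = 29 (g = -45 - 37*(5 + (-4 - 3 - (-1 + 1)²)) = -45 - 37*(5 + (-4 - 3 - 1*0²)) = -45 - 37*(5 + (-4 - 3 - 1*0)) = -45 - 37*(5 + (-4 - 3 + 0)) = -45 - 37*(5 - 7) = -45 - 37*(-2) = -45 + 74 = 29)
((-6412 - 18623) + g)/(10603 + 6219) = ((-6412 - 18623) + 29)/(10603 + 6219) = (-25035 + 29)/16822 = -25006*1/16822 = -12503/8411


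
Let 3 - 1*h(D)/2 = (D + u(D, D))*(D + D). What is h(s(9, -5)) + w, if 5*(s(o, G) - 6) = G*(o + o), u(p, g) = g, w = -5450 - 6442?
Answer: -13038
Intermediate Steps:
w = -11892
s(o, G) = 6 + 2*G*o/5 (s(o, G) = 6 + (G*(o + o))/5 = 6 + (G*(2*o))/5 = 6 + (2*G*o)/5 = 6 + 2*G*o/5)
h(D) = 6 - 8*D**2 (h(D) = 6 - 2*(D + D)*(D + D) = 6 - 2*2*D*2*D = 6 - 8*D**2)
h(s(9, -5)) + w = (6 - 8*(6 + (2/5)*(-5)*9)**2) - 11892 = (6 - 8*(6 - 18)**2) - 11892 = (6 - 8*(-12)**2) - 11892 = (6 - 8*144) - 11892 = (6 - 1152) - 11892 = -1146 - 11892 = -13038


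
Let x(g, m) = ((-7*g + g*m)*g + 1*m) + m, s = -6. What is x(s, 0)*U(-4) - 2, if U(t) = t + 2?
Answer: 502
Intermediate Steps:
U(t) = 2 + t
x(g, m) = 2*m + g*(-7*g + g*m) (x(g, m) = (g*(-7*g + g*m) + m) + m = (m + g*(-7*g + g*m)) + m = 2*m + g*(-7*g + g*m))
x(s, 0)*U(-4) - 2 = (-7*(-6)² + 2*0 + 0*(-6)²)*(2 - 4) - 2 = (-7*36 + 0 + 0*36)*(-2) - 2 = (-252 + 0 + 0)*(-2) - 2 = -252*(-2) - 2 = 504 - 2 = 502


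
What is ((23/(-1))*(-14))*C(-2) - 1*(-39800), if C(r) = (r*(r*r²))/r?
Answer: 37224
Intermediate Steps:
C(r) = r³ (C(r) = (r*r³)/r = r⁴/r = r³)
((23/(-1))*(-14))*C(-2) - 1*(-39800) = ((23/(-1))*(-14))*(-2)³ - 1*(-39800) = ((23*(-1))*(-14))*(-8) + 39800 = -23*(-14)*(-8) + 39800 = 322*(-8) + 39800 = -2576 + 39800 = 37224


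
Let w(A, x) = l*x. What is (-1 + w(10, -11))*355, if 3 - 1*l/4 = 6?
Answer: 46505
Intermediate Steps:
l = -12 (l = 12 - 4*6 = 12 - 24 = -12)
w(A, x) = -12*x
(-1 + w(10, -11))*355 = (-1 - 12*(-11))*355 = (-1 + 132)*355 = 131*355 = 46505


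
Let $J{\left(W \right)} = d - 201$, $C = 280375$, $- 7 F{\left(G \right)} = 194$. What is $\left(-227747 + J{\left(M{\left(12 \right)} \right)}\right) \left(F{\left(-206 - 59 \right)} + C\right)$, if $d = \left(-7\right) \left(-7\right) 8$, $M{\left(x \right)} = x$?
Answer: $-63794706948$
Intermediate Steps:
$F{\left(G \right)} = - \frac{194}{7}$ ($F{\left(G \right)} = \left(- \frac{1}{7}\right) 194 = - \frac{194}{7}$)
$d = 392$ ($d = 49 \cdot 8 = 392$)
$J{\left(W \right)} = 191$ ($J{\left(W \right)} = 392 - 201 = 191$)
$\left(-227747 + J{\left(M{\left(12 \right)} \right)}\right) \left(F{\left(-206 - 59 \right)} + C\right) = \left(-227747 + 191\right) \left(- \frac{194}{7} + 280375\right) = \left(-227556\right) \frac{1962431}{7} = -63794706948$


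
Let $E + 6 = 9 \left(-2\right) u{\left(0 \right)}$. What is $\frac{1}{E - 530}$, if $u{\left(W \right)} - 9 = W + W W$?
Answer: $- \frac{1}{698} \approx -0.0014327$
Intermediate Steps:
$u{\left(W \right)} = 9 + W + W^{2}$ ($u{\left(W \right)} = 9 + \left(W + W W\right) = 9 + \left(W + W^{2}\right) = 9 + W + W^{2}$)
$E = -168$ ($E = -6 + 9 \left(-2\right) \left(9 + 0 + 0^{2}\right) = -6 - 18 \left(9 + 0 + 0\right) = -6 - 162 = -168$)
$\frac{1}{E - 530} = \frac{1}{-168 - 530} = \frac{1}{-698} = - \frac{1}{698}$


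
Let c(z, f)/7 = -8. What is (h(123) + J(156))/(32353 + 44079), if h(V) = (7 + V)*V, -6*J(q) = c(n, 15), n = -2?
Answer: 23999/114648 ≈ 0.20933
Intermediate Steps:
c(z, f) = -56 (c(z, f) = 7*(-8) = -56)
J(q) = 28/3 (J(q) = -⅙*(-56) = 28/3)
h(V) = V*(7 + V)
(h(123) + J(156))/(32353 + 44079) = (123*(7 + 123) + 28/3)/(32353 + 44079) = (123*130 + 28/3)/76432 = (15990 + 28/3)*(1/76432) = (47998/3)*(1/76432) = 23999/114648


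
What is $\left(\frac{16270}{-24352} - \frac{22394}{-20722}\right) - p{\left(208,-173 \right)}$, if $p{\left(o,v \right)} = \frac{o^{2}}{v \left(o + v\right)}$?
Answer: $\frac{5773143368039}{763871770480} \approx 7.5577$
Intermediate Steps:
$p{\left(o,v \right)} = \frac{o^{2}}{v \left(o + v\right)}$ ($p{\left(o,v \right)} = o^{2} \frac{1}{v \left(o + v\right)} = \frac{o^{2}}{v \left(o + v\right)}$)
$\left(\frac{16270}{-24352} - \frac{22394}{-20722}\right) - p{\left(208,-173 \right)} = \left(\frac{16270}{-24352} - \frac{22394}{-20722}\right) - \frac{208^{2}}{\left(-173\right) \left(208 - 173\right)} = \left(16270 \left(- \frac{1}{24352}\right) - - \frac{11197}{10361}\right) - 43264 \left(- \frac{1}{173}\right) \frac{1}{35} = \left(- \frac{8135}{12176} + \frac{11197}{10361}\right) - 43264 \left(- \frac{1}{173}\right) \frac{1}{35} = \frac{52047937}{126155536} - - \frac{43264}{6055} = \frac{52047937}{126155536} + \frac{43264}{6055} = \frac{5773143368039}{763871770480}$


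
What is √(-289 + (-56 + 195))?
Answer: 5*I*√6 ≈ 12.247*I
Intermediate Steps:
√(-289 + (-56 + 195)) = √(-289 + 139) = √(-150) = 5*I*√6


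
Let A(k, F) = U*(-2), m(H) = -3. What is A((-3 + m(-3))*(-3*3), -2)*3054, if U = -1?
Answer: 6108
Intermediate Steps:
A(k, F) = 2 (A(k, F) = -1*(-2) = 2)
A((-3 + m(-3))*(-3*3), -2)*3054 = 2*3054 = 6108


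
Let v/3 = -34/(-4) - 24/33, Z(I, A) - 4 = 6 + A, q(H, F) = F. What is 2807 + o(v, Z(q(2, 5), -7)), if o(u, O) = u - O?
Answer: 62201/22 ≈ 2827.3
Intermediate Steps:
Z(I, A) = 10 + A (Z(I, A) = 4 + (6 + A) = 10 + A)
v = 513/22 (v = 3*(-34/(-4) - 24/33) = 3*(-34*(-¼) - 24*1/33) = 3*(17/2 - 8/11) = 3*(171/22) = 513/22 ≈ 23.318)
2807 + o(v, Z(q(2, 5), -7)) = 2807 + (513/22 - (10 - 7)) = 2807 + (513/22 - 1*3) = 2807 + (513/22 - 3) = 2807 + 447/22 = 62201/22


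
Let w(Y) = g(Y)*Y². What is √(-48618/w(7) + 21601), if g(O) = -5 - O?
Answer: √4250002/14 ≈ 147.25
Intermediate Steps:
w(Y) = Y²*(-5 - Y) (w(Y) = (-5 - Y)*Y² = Y²*(-5 - Y))
√(-48618/w(7) + 21601) = √(-48618*1/(49*(-5 - 1*7)) + 21601) = √(-48618*1/(49*(-5 - 7)) + 21601) = √(-48618/(49*(-12)) + 21601) = √(-48618/(-588) + 21601) = √(-48618*(-1/588) + 21601) = √(8103/98 + 21601) = √(2125001/98) = √4250002/14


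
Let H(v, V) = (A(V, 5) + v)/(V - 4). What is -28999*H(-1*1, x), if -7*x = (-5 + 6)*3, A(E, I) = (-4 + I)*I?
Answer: 811972/31 ≈ 26193.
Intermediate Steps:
A(E, I) = I*(-4 + I)
x = -3/7 (x = -(-5 + 6)*3/7 = -3/7 ≈ -0.42857)
H(v, V) = (5 + v)/(-4 + V) (H(v, V) = (5*(-4 + 5) + v)/(V - 4) = (5*1 + v)/(-4 + V) = (5 + v)/(-4 + V))
-28999*H(-1*1, x) = -28999*(5 - 1*1)/(-4 - 3/7) = -28999*(5 - 1)/(-31/7) = -(-202993)*4/31 = -28999*(-28/31) = 811972/31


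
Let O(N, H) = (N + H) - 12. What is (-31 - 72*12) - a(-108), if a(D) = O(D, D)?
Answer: -667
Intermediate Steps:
O(N, H) = -12 + H + N (O(N, H) = (H + N) - 12 = -12 + H + N)
a(D) = -12 + 2*D (a(D) = -12 + D + D = -12 + 2*D)
(-31 - 72*12) - a(-108) = (-31 - 72*12) - (-12 + 2*(-108)) = (-31 - 864) - (-12 - 216) = -895 - 1*(-228) = -895 + 228 = -667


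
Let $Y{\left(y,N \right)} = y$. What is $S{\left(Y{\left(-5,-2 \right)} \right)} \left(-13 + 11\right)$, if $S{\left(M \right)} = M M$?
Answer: $-50$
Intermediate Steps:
$S{\left(M \right)} = M^{2}$
$S{\left(Y{\left(-5,-2 \right)} \right)} \left(-13 + 11\right) = \left(-5\right)^{2} \left(-13 + 11\right) = 25 \left(-2\right) = -50$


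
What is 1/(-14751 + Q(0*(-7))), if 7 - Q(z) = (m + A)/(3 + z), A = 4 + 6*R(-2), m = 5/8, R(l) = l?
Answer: -24/353797 ≈ -6.7836e-5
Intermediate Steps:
m = 5/8 (m = 5*(1/8) = 5/8 ≈ 0.62500)
A = -8 (A = 4 + 6*(-2) = 4 - 12 = -8)
Q(z) = 7 + 59/(8*(3 + z)) (Q(z) = 7 - (5/8 - 8)/(3 + z) = 7 - (-59)/((3 + z)*8) = 7 - (-59)/(8*(3 + z)) = 7 + 59/(8*(3 + z)))
1/(-14751 + Q(0*(-7))) = 1/(-14751 + (227 + 56*(0*(-7)))/(8*(3 + 0*(-7)))) = 1/(-14751 + (227 + 56*0)/(8*(3 + 0))) = 1/(-14751 + (1/8)*(227 + 0)/3) = 1/(-14751 + (1/8)*(1/3)*227) = 1/(-14751 + 227/24) = 1/(-353797/24) = -24/353797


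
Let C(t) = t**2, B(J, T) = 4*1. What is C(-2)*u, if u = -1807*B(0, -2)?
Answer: -28912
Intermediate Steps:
B(J, T) = 4
u = -7228 (u = -1807*4 = -7228)
C(-2)*u = (-2)**2*(-7228) = 4*(-7228) = -28912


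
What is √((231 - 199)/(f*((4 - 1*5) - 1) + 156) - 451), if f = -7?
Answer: I*√3257115/85 ≈ 21.232*I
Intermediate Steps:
√((231 - 199)/(f*((4 - 1*5) - 1) + 156) - 451) = √((231 - 199)/(-7*((4 - 1*5) - 1) + 156) - 451) = √(32/(-7*((4 - 5) - 1) + 156) - 451) = √(32/(-7*(-1 - 1) + 156) - 451) = √(32/(-7*(-2) + 156) - 451) = √(32/(14 + 156) - 451) = √(32/170 - 451) = √(32*(1/170) - 451) = √(16/85 - 451) = √(-38319/85) = I*√3257115/85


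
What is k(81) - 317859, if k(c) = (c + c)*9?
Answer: -316401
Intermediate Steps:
k(c) = 18*c (k(c) = (2*c)*9 = 18*c)
k(81) - 317859 = 18*81 - 317859 = 1458 - 317859 = -316401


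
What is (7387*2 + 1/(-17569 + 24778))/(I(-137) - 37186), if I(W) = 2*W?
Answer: -106505767/270049140 ≈ -0.39439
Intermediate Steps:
(7387*2 + 1/(-17569 + 24778))/(I(-137) - 37186) = (7387*2 + 1/(-17569 + 24778))/(2*(-137) - 37186) = (14774 + 1/7209)/(-274 - 37186) = (14774 + 1/7209)/(-37460) = (106505767/7209)*(-1/37460) = -106505767/270049140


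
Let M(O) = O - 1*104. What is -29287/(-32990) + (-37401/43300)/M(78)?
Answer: 263116643/285693400 ≈ 0.92098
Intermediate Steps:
M(O) = -104 + O (M(O) = O - 104 = -104 + O)
-29287/(-32990) + (-37401/43300)/M(78) = -29287/(-32990) + (-37401/43300)/(-104 + 78) = -29287*(-1/32990) - 37401*1/43300/(-26) = 29287/32990 - 37401/43300*(-1/26) = 29287/32990 + 2877/86600 = 263116643/285693400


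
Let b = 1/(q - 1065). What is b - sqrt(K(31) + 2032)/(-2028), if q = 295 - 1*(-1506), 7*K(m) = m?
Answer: 1/736 + sqrt(99785)/14196 ≈ 0.023611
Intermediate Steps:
K(m) = m/7
q = 1801 (q = 295 + 1506 = 1801)
b = 1/736 (b = 1/(1801 - 1065) = 1/736 ≈ 0.0013587)
b - sqrt(K(31) + 2032)/(-2028) = 1/736 - sqrt((1/7)*31 + 2032)/(-2028) = 1/736 - sqrt(31/7 + 2032)*(-1)/2028 = 1/736 - sqrt(14255/7)*(-1)/2028 = 1/736 - sqrt(99785)/7*(-1)/2028 = 1/736 - (-1)*sqrt(99785)/14196 = 1/736 + sqrt(99785)/14196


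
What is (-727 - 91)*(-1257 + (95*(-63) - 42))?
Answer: 5958312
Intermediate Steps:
(-727 - 91)*(-1257 + (95*(-63) - 42)) = -818*(-1257 + (-5985 - 42)) = -818*(-1257 - 6027) = -818*(-7284) = 5958312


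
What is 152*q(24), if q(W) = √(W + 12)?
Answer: 912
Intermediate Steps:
q(W) = √(12 + W)
152*q(24) = 152*√(12 + 24) = 152*√36 = 152*6 = 912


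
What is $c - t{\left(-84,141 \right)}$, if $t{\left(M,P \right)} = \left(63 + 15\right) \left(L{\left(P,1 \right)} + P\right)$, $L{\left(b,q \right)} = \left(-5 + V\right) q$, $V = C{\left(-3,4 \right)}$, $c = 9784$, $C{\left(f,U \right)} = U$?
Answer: $-1136$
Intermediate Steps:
$V = 4$
$L{\left(b,q \right)} = - q$ ($L{\left(b,q \right)} = \left(-5 + 4\right) q = - q$)
$t{\left(M,P \right)} = -78 + 78 P$ ($t{\left(M,P \right)} = \left(63 + 15\right) \left(\left(-1\right) 1 + P\right) = 78 \left(-1 + P\right) = -78 + 78 P$)
$c - t{\left(-84,141 \right)} = 9784 - \left(-78 + 78 \cdot 141\right) = 9784 - \left(-78 + 10998\right) = 9784 - 10920 = -1136$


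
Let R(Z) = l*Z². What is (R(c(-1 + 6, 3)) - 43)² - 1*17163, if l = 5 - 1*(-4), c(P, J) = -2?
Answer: -17114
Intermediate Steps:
l = 9 (l = 5 + 4 = 9)
R(Z) = 9*Z²
(R(c(-1 + 6, 3)) - 43)² - 1*17163 = (9*(-2)² - 43)² - 1*17163 = (9*4 - 43)² - 17163 = (36 - 43)² - 17163 = (-7)² - 17163 = 49 - 17163 = -17114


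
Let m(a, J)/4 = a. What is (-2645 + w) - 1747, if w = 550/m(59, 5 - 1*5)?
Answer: -517981/118 ≈ -4389.7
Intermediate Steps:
m(a, J) = 4*a
w = 275/118 (w = 550/((4*59)) = 550/236 = 550*(1/236) = 275/118 ≈ 2.3305)
(-2645 + w) - 1747 = (-2645 + 275/118) - 1747 = -311835/118 - 1747 = -517981/118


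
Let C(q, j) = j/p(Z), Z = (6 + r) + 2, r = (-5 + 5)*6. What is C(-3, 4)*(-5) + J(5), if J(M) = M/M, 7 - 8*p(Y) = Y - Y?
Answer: -153/7 ≈ -21.857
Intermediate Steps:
r = 0 (r = 0*6 = 0)
Z = 8 (Z = (6 + 0) + 2 = 6 + 2 = 8)
p(Y) = 7/8 (p(Y) = 7/8 - (Y - Y)/8 = 7/8 - 1/8*0 = 7/8 + 0 = 7/8)
J(M) = 1
C(q, j) = 8*j/7 (C(q, j) = j/(7/8) = j*(8/7) = 8*j/7)
C(-3, 4)*(-5) + J(5) = ((8/7)*4)*(-5) + 1 = (32/7)*(-5) + 1 = -160/7 + 1 = -153/7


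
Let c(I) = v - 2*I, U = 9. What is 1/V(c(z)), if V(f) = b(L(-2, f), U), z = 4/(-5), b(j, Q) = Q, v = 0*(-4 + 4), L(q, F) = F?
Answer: ⅑ ≈ 0.11111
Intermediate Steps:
v = 0 (v = 0*0 = 0)
z = -⅘ (z = 4*(-⅕) = -⅘ ≈ -0.80000)
c(I) = -2*I (c(I) = 0 - 2*I = -2*I)
V(f) = 9
1/V(c(z)) = 1/9 = ⅑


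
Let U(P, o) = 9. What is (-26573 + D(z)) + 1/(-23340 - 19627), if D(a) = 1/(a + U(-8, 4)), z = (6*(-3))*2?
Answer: -30827619451/1160109 ≈ -26573.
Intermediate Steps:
z = -36 (z = -18*2 = -36)
D(a) = 1/(9 + a) (D(a) = 1/(a + 9) = 1/(9 + a))
(-26573 + D(z)) + 1/(-23340 - 19627) = (-26573 + 1/(9 - 36)) + 1/(-23340 - 19627) = (-26573 + 1/(-27)) + 1/(-42967) = (-26573 - 1/27) - 1/42967 = -717472/27 - 1/42967 = -30827619451/1160109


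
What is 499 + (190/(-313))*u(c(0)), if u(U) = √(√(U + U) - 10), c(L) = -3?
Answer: 499 - 190*√(-10 + I*√6)/313 ≈ 498.77 - 1.9337*I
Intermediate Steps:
u(U) = √(-10 + √2*√U) (u(U) = √(√(2*U) - 10) = √(√2*√U - 10) = √(-10 + √2*√U))
499 + (190/(-313))*u(c(0)) = 499 + (190/(-313))*√(-10 + √2*√(-3)) = 499 + (190*(-1/313))*√(-10 + √2*(I*√3)) = 499 - 190*√(-10 + I*√6)/313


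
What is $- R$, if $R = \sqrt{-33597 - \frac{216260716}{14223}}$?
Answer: $- \frac{i \sqrt{9872338576881}}{14223} \approx - 220.91 i$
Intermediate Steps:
$R = \frac{i \sqrt{9872338576881}}{14223}$ ($R = \sqrt{-33597 - \frac{216260716}{14223}} = \sqrt{- \frac{694110847}{14223}} = \frac{i \sqrt{9872338576881}}{14223} \approx 220.91 i$)
$- R = - \frac{i \sqrt{9872338576881}}{14223}$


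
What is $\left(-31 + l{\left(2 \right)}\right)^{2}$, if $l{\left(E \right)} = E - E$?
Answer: $961$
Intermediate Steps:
$l{\left(E \right)} = 0$
$\left(-31 + l{\left(2 \right)}\right)^{2} = \left(-31 + 0\right)^{2} = \left(-31\right)^{2} = 961$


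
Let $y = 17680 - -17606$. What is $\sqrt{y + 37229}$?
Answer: $\sqrt{72515} \approx 269.29$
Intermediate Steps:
$y = 35286$ ($y = 17680 + 17606 = 35286$)
$\sqrt{y + 37229} = \sqrt{35286 + 37229} = \sqrt{72515}$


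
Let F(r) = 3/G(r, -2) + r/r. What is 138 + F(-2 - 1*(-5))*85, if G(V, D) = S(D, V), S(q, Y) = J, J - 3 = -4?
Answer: -32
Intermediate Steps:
J = -1 (J = 3 - 4 = -1)
S(q, Y) = -1
G(V, D) = -1
F(r) = -2 (F(r) = 3/(-1) + r/r = 3*(-1) + 1 = -3 + 1 = -2)
138 + F(-2 - 1*(-5))*85 = 138 - 2*85 = 138 - 170 = -32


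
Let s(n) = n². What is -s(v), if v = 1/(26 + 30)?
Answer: -1/3136 ≈ -0.00031888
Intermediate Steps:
v = 1/56 ≈ 0.017857
-s(v) = -(1/56)² = -1*1/3136 = -1/3136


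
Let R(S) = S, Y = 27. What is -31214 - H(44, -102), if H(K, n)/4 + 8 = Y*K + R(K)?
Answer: -36110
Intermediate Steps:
H(K, n) = -32 + 112*K (H(K, n) = -32 + 4*(27*K + K) = -32 + 4*(28*K) = -32 + 112*K)
-31214 - H(44, -102) = -31214 - (-32 + 112*44) = -31214 - (-32 + 4928) = -31214 - 1*4896 = -31214 - 4896 = -36110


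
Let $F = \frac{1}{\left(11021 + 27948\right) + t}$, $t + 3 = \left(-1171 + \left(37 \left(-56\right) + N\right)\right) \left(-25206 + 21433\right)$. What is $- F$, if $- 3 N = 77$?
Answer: $- \frac{3}{37114936} \approx -8.083 \cdot 10^{-8}$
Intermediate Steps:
$N = - \frac{77}{3}$ ($N = \left(- \frac{1}{3}\right) 77 = - \frac{77}{3} \approx -25.667$)
$t = \frac{36998029}{3}$ ($t = -3 + \left(-1171 + \left(37 \left(-56\right) - \frac{77}{3}\right)\right) \left(-25206 + 21433\right) = -3 + \left(-1171 - \frac{6293}{3}\right) \left(-3773\right) = -3 - - \frac{36998038}{3} = -3 + \frac{36998038}{3} = \frac{36998029}{3} \approx 1.2333 \cdot 10^{7}$)
$F = \frac{3}{37114936}$ ($F = \frac{1}{\left(11021 + 27948\right) + \frac{36998029}{3}} = \frac{1}{38969 + \frac{36998029}{3}} = \frac{1}{\frac{37114936}{3}} = \frac{3}{37114936} \approx 8.083 \cdot 10^{-8}$)
$- F = \left(-1\right) \frac{3}{37114936} = - \frac{3}{37114936}$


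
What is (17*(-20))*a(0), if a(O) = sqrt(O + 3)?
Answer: -340*sqrt(3) ≈ -588.90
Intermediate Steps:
a(O) = sqrt(3 + O)
(17*(-20))*a(0) = (17*(-20))*sqrt(3 + 0) = -340*sqrt(3)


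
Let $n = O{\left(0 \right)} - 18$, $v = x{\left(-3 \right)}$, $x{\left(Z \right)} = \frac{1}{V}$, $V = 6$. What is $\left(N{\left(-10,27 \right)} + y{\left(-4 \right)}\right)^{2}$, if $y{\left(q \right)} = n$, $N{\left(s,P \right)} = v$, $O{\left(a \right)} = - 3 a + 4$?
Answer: $\frac{6889}{36} \approx 191.36$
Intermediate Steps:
$O{\left(a \right)} = 4 - 3 a$
$x{\left(Z \right)} = \frac{1}{6}$
$v = \frac{1}{6} \approx 0.16667$
$N{\left(s,P \right)} = \frac{1}{6}$
$n = -14$ ($n = \left(4 - 0\right) - 18 = \left(4 + 0\right) - 18 = 4 - 18 = -14$)
$y{\left(q \right)} = -14$
$\left(N{\left(-10,27 \right)} + y{\left(-4 \right)}\right)^{2} = \left(\frac{1}{6} - 14\right)^{2} = \left(- \frac{83}{6}\right)^{2} = \frac{6889}{36}$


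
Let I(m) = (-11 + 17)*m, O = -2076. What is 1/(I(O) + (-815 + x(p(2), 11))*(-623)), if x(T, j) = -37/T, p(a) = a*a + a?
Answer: 6/2994785 ≈ 2.0035e-6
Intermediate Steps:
p(a) = a + a² (p(a) = a² + a = a + a²)
I(m) = 6*m
1/(I(O) + (-815 + x(p(2), 11))*(-623)) = 1/(6*(-2076) + (-815 - 37*1/(2*(1 + 2)))*(-623)) = 1/(-12456 + (-815 - 37/(2*3))*(-623)) = 1/(-12456 + (-815 - 37/6)*(-623)) = 1/(-12456 - 4927/6*(-623)) = 1/(-12456 + 3069521/6) = 1/(2994785/6) = 6/2994785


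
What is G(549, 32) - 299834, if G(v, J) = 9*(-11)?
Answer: -299933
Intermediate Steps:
G(v, J) = -99
G(549, 32) - 299834 = -99 - 299834 = -299933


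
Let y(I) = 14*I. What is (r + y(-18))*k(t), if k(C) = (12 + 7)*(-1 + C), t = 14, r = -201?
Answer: -111891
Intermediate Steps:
k(C) = -19 + 19*C (k(C) = 19*(-1 + C) = -19 + 19*C)
(r + y(-18))*k(t) = (-201 + 14*(-18))*(-19 + 19*14) = (-201 - 252)*(-19 + 266) = -453*247 = -111891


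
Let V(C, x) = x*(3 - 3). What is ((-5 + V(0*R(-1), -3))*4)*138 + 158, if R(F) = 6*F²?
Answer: -2602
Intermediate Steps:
V(C, x) = 0 (V(C, x) = x*0 = 0)
((-5 + V(0*R(-1), -3))*4)*138 + 158 = ((-5 + 0)*4)*138 + 158 = -5*4*138 + 158 = -20*138 + 158 = -2760 + 158 = -2602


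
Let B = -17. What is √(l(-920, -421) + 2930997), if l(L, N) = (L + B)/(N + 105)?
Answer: √73169483131/158 ≈ 1712.0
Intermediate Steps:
l(L, N) = (-17 + L)/(105 + N) (l(L, N) = (L - 17)/(N + 105) = (-17 + L)/(105 + N))
√(l(-920, -421) + 2930997) = √((-17 - 920)/(105 - 421) + 2930997) = √(-937/(-316) + 2930997) = √(-1/316*(-937) + 2930997) = √(937/316 + 2930997) = √(926195989/316) = √73169483131/158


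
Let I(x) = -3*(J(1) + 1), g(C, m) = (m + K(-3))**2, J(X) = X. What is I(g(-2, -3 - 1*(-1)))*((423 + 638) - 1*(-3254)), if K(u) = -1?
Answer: -25890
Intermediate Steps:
g(C, m) = (-1 + m)**2 (g(C, m) = (m - 1)**2 = (-1 + m)**2)
I(x) = -6 (I(x) = -3*(1 + 1) = -3*2 = -6)
I(g(-2, -3 - 1*(-1)))*((423 + 638) - 1*(-3254)) = -6*((423 + 638) - 1*(-3254)) = -6*(1061 + 3254) = -6*4315 = -25890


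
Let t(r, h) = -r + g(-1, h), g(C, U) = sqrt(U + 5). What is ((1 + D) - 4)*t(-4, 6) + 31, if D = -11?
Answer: -25 - 14*sqrt(11) ≈ -71.433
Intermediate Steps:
g(C, U) = sqrt(5 + U)
t(r, h) = sqrt(5 + h) - r (t(r, h) = -r + sqrt(5 + h) = sqrt(5 + h) - r)
((1 + D) - 4)*t(-4, 6) + 31 = ((1 - 11) - 4)*(sqrt(5 + 6) - 1*(-4)) + 31 = (-10 - 4)*(sqrt(11) + 4) + 31 = -14*(4 + sqrt(11)) + 31 = (-56 - 14*sqrt(11)) + 31 = -25 - 14*sqrt(11)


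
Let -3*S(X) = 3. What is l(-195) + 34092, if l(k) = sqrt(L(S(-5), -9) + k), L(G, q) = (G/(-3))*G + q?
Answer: 34092 + I*sqrt(1839)/3 ≈ 34092.0 + 14.295*I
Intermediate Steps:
S(X) = -1 (S(X) = -1/3*3 = -1)
L(G, q) = q - G**2/3 (L(G, q) = (G*(-1/3))*G + q = (-G/3)*G + q = -G**2/3 + q = q - G**2/3)
l(k) = sqrt(-28/3 + k) (l(k) = sqrt((-9 - 1/3*(-1)**2) + k) = sqrt((-9 - 1/3*1) + k) = sqrt((-9 - 1/3) + k) = sqrt(-28/3 + k))
l(-195) + 34092 = sqrt(-84 + 9*(-195))/3 + 34092 = sqrt(-84 - 1755)/3 + 34092 = sqrt(-1839)/3 + 34092 = (I*sqrt(1839))/3 + 34092 = I*sqrt(1839)/3 + 34092 = 34092 + I*sqrt(1839)/3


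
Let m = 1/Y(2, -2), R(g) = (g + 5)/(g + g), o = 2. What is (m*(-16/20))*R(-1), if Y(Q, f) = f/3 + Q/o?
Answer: 24/5 ≈ 4.8000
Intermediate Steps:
Y(Q, f) = Q/2 + f/3 (Y(Q, f) = f/3 + Q/2 = Q/2 + f/3)
R(g) = (5 + g)/(2*g) (R(g) = (5 + g)/((2*g)) = (5 + g)*(1/(2*g)) = (5 + g)/(2*g))
m = 3 (m = 1/((1/2)*2 + (1/3)*(-2)) = 1/(1 - 2/3) = 1/(1/3) = 3)
(m*(-16/20))*R(-1) = (3*(-16/20))*((1/2)*(5 - 1)/(-1)) = (3*(-16*1/20))*((1/2)*(-1)*4) = (3*(-4/5))*(-2) = -12/5*(-2) = 24/5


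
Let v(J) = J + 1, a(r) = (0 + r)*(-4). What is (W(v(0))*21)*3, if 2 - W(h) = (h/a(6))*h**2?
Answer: 1029/8 ≈ 128.63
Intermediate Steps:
a(r) = -4*r (a(r) = r*(-4) = -4*r)
v(J) = 1 + J
W(h) = 2 + h**3/24 (W(h) = 2 - h/((-4*6))*h**2 = 2 - h/(-24)*h**2 = 2 - h*(-1/24)*h**2 = 2 - (-h/24)*h**2 = 2 - (-1)*h**3/24 = 2 + h**3/24)
(W(v(0))*21)*3 = ((2 + (1 + 0)**3/24)*21)*3 = ((2 + (1/24)*1**3)*21)*3 = ((2 + (1/24)*1)*21)*3 = ((2 + 1/24)*21)*3 = ((49/24)*21)*3 = (343/8)*3 = 1029/8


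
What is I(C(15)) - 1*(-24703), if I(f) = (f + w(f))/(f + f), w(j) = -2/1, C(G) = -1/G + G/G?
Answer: 172917/7 ≈ 24702.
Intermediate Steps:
C(G) = 1 - 1/G (C(G) = -1/G + 1 = 1 - 1/G)
w(j) = -2 (w(j) = -2*1 = -2)
I(f) = (-2 + f)/(2*f) (I(f) = (f - 2)/(f + f) = (-2 + f)/((2*f)) = (-2 + f)*(1/(2*f)) = (-2 + f)/(2*f))
I(C(15)) - 1*(-24703) = (-2 + (-1 + 15)/15)/(2*(((-1 + 15)/15))) - 1*(-24703) = (-2 + (1/15)*14)/(2*(((1/15)*14))) + 24703 = (-2 + 14/15)/(2*(14/15)) + 24703 = (½)*(15/14)*(-16/15) + 24703 = -4/7 + 24703 = 172917/7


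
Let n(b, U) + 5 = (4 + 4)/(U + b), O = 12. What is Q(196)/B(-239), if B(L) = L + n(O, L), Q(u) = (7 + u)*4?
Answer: -46081/13849 ≈ -3.3274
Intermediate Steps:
Q(u) = 28 + 4*u
n(b, U) = -5 + 8/(U + b) (n(b, U) = -5 + (4 + 4)/(U + b) = -5 + 8/(U + b))
B(L) = L + (-52 - 5*L)/(12 + L) (B(L) = L + (8 - 5*L - 5*12)/(L + 12) = L + (8 - 5*L - 60)/(12 + L) = L + (-52 - 5*L)/(12 + L))
Q(196)/B(-239) = (28 + 4*196)/(((-52 + (-239)**2 + 7*(-239))/(12 - 239))) = (28 + 784)/(((-52 + 57121 - 1673)/(-227))) = 812/((-1/227*55396)) = 812/(-55396/227) = 812*(-227/55396) = -46081/13849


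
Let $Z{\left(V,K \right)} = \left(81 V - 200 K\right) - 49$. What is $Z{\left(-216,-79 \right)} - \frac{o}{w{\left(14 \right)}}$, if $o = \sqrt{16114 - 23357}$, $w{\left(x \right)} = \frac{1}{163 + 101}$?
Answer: $-1745 - 264 i \sqrt{7243} \approx -1745.0 - 22468.0 i$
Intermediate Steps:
$Z{\left(V,K \right)} = -49 - 200 K + 81 V$ ($Z{\left(V,K \right)} = \left(- 200 K + 81 V\right) - 49 = -49 - 200 K + 81 V$)
$w{\left(x \right)} = \frac{1}{264}$
$o = i \sqrt{7243}$ ($o = \sqrt{-7243} = i \sqrt{7243} \approx 85.106 i$)
$Z{\left(-216,-79 \right)} - \frac{o}{w{\left(14 \right)}} = \left(-49 - -15800 + 81 \left(-216\right)\right) - i \sqrt{7243} \frac{1}{\frac{1}{264}} = \left(-49 + 15800 - 17496\right) - i \sqrt{7243} \cdot 264 = -1745 - 264 i \sqrt{7243}$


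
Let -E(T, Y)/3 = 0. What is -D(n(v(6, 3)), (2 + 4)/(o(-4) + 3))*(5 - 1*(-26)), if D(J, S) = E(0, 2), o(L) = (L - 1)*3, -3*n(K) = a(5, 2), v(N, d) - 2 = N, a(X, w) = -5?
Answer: 0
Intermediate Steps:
v(N, d) = 2 + N
n(K) = 5/3 (n(K) = -1/3*(-5) = 5/3)
o(L) = -3 + 3*L (o(L) = (-1 + L)*3 = -3 + 3*L)
E(T, Y) = 0 (E(T, Y) = -3*0 = 0)
D(J, S) = 0
-D(n(v(6, 3)), (2 + 4)/(o(-4) + 3))*(5 - 1*(-26)) = -0*(5 - 1*(-26)) = -0*(5 + 26) = -0*31 = -1*0 = 0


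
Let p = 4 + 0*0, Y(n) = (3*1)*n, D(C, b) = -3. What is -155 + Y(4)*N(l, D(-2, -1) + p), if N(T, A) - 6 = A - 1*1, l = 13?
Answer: -83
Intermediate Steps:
Y(n) = 3*n
p = 4 (p = 4 + 0 = 4)
N(T, A) = 5 + A (N(T, A) = 6 + (A - 1*1) = 6 + (A - 1) = 6 + (-1 + A) = 5 + A)
-155 + Y(4)*N(l, D(-2, -1) + p) = -155 + (3*4)*(5 + (-3 + 4)) = -155 + 12*(5 + 1) = -155 + 12*6 = -155 + 72 = -83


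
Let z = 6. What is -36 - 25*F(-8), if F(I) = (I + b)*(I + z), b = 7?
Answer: -86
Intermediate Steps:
F(I) = (6 + I)*(7 + I) (F(I) = (I + 7)*(I + 6) = (7 + I)*(6 + I) = (6 + I)*(7 + I))
-36 - 25*F(-8) = -36 - 25*(42 + (-8)² + 13*(-8)) = -36 - 25*(42 + 64 - 104) = -36 - 25*2 = -36 - 50 = -86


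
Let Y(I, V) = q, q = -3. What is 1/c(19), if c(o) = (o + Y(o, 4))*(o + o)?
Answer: 1/608 ≈ 0.0016447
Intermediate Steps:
Y(I, V) = -3
c(o) = 2*o*(-3 + o) (c(o) = (o - 3)*(o + o) = (-3 + o)*(2*o) = 2*o*(-3 + o))
1/c(19) = 1/(2*19*(-3 + 19)) = 1/(2*19*16) = 1/608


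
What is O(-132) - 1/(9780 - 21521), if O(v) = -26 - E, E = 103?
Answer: -1514588/11741 ≈ -129.00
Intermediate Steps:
O(v) = -129 (O(v) = -26 - 1*103 = -26 - 103 = -129)
O(-132) - 1/(9780 - 21521) = -129 - 1/(9780 - 21521) = -129 - 1/(-11741) = -129 - 1*(-1/11741) = -129 + 1/11741 = -1514588/11741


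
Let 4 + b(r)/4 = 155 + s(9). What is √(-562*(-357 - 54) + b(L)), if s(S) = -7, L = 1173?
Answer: √231558 ≈ 481.20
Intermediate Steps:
b(r) = 576 (b(r) = -16 + 4*(155 - 7) = -16 + 4*148 = -16 + 592 = 576)
√(-562*(-357 - 54) + b(L)) = √(-562*(-357 - 54) + 576) = √(-562*(-411) + 576) = √(230982 + 576) = √231558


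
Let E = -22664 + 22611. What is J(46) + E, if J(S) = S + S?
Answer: 39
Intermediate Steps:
E = -53
J(S) = 2*S
J(46) + E = 2*46 - 53 = 92 - 53 = 39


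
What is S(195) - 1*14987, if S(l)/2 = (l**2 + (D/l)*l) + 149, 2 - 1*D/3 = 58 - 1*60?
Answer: 61385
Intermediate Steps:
D = 12 (D = 6 - 3*(58 - 1*60) = 6 - 3*(58 - 60) = 6 - 3*(-2) = 6 + 6 = 12)
S(l) = 322 + 2*l**2 (S(l) = 2*((l**2 + (12/l)*l) + 149) = 2*((l**2 + 12) + 149) = 2*((12 + l**2) + 149) = 2*(161 + l**2) = 322 + 2*l**2)
S(195) - 1*14987 = (322 + 2*195**2) - 1*14987 = (322 + 2*38025) - 14987 = (322 + 76050) - 14987 = 76372 - 14987 = 61385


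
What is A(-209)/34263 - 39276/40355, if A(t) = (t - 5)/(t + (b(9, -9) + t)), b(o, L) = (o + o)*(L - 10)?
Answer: -102273369091/105083935740 ≈ -0.97325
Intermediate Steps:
b(o, L) = 2*o*(-10 + L) (b(o, L) = (2*o)*(-10 + L) = 2*o*(-10 + L))
A(t) = (-5 + t)/(-342 + 2*t) (A(t) = (t - 5)/(t + (2*9*(-10 - 9) + t)) = (-5 + t)/(t + (2*9*(-19) + t)) = (-5 + t)/(t + (-342 + t)) = (-5 + t)/(-342 + 2*t))
A(-209)/34263 - 39276/40355 = ((-5 - 209)/(2*(-171 - 209)))/34263 - 39276/40355 = ((½)*(-214)/(-380))*(1/34263) - 39276*1/40355 = ((½)*(-1/380)*(-214))*(1/34263) - 39276/40355 = (107/380)*(1/34263) - 39276/40355 = 107/13019940 - 39276/40355 = -102273369091/105083935740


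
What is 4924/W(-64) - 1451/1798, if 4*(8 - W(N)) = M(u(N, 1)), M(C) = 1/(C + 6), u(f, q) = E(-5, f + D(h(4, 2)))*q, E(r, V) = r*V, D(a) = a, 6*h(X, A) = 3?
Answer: 11441218187/18611098 ≈ 614.75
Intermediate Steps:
h(X, A) = ½ (h(X, A) = (⅙)*3 = ½)
E(r, V) = V*r
u(f, q) = q*(-5/2 - 5*f) (u(f, q) = ((f + ½)*(-5))*q = ((½ + f)*(-5))*q = (-5/2 - 5*f)*q = q*(-5/2 - 5*f))
M(C) = 1/(6 + C)
W(N) = 8 - 1/(4*(7/2 - 5*N)) (W(N) = 8 - 1/(4*(6 + (5/2)*1*(-1 - 2*N))) = 8 - 1/(4*(6 + (-5/2 - 5*N))) = 8 - 1/(4*(7/2 - 5*N)))
4924/W(-64) - 1451/1798 = 4924/(((111 - 160*(-64))/(2*(7 - 10*(-64))))) - 1451/1798 = 4924/(((111 + 10240)/(2*(7 + 640)))) - 1451*1/1798 = 4924/(((½)*10351/647)) - 1451/1798 = 4924/(((½)*(1/647)*10351)) - 1451/1798 = 4924/(10351/1294) - 1451/1798 = 4924*(1294/10351) - 1451/1798 = 6371656/10351 - 1451/1798 = 11441218187/18611098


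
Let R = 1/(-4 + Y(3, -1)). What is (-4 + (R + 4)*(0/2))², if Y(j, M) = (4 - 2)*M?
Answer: 16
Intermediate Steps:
Y(j, M) = 2*M
R = -⅙ (R = 1/(-4 + 2*(-1)) = 1/(-4 - 2) = 1/(-6) = -⅙ ≈ -0.16667)
(-4 + (R + 4)*(0/2))² = (-4 + (-⅙ + 4)*(0/2))² = (-4 + 23*(0*(½))/6)² = (-4 + (23/6)*0)² = (-4 + 0)² = (-4)² = 16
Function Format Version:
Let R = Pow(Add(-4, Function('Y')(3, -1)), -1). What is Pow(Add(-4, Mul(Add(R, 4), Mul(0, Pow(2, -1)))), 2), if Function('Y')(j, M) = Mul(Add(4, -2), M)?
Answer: 16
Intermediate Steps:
Function('Y')(j, M) = Mul(2, M)
R = Rational(-1, 6) (R = Pow(Add(-4, Mul(2, -1)), -1) = Pow(Add(-4, -2), -1) = Pow(-6, -1) = Rational(-1, 6) ≈ -0.16667)
Pow(Add(-4, Mul(Add(R, 4), Mul(0, Pow(2, -1)))), 2) = Pow(Add(-4, Mul(Add(Rational(-1, 6), 4), Mul(0, Pow(2, -1)))), 2) = Pow(Add(-4, Mul(Rational(23, 6), Mul(0, Rational(1, 2)))), 2) = Pow(Add(-4, Mul(Rational(23, 6), 0)), 2) = Pow(Add(-4, 0), 2) = Pow(-4, 2) = 16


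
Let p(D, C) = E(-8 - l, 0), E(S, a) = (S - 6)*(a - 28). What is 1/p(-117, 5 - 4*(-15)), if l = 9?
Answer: 1/644 ≈ 0.0015528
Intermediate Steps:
E(S, a) = (-28 + a)*(-6 + S) (E(S, a) = (-6 + S)*(-28 + a) = (-28 + a)*(-6 + S))
p(D, C) = 644 (p(D, C) = 168 - 28*(-8 - 1*9) - 6*0 + (-8 - 1*9)*0 = 168 - 28*(-8 - 9) + 0 + (-8 - 9)*0 = 168 - 28*(-17) + 0 - 17*0 = 168 + 476 + 0 + 0 = 644)
1/p(-117, 5 - 4*(-15)) = 1/644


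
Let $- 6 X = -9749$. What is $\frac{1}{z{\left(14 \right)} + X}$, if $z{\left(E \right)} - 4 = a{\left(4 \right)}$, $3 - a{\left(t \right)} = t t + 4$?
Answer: $\frac{6}{9671} \approx 0.00062041$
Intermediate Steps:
$a{\left(t \right)} = -1 - t^{2}$ ($a{\left(t \right)} = 3 - \left(t t + 4\right) = 3 - \left(t^{2} + 4\right) = 3 - \left(4 + t^{2}\right) = -1 - t^{2}$)
$z{\left(E \right)} = -13$ ($z{\left(E \right)} = 4 - 17 = -13$)
$X = \frac{9749}{6}$ ($X = \left(- \frac{1}{6}\right) \left(-9749\right) = \frac{9749}{6} \approx 1624.8$)
$\frac{1}{z{\left(14 \right)} + X} = \frac{1}{-13 + \frac{9749}{6}} = \frac{1}{\frac{9671}{6}} = \frac{6}{9671}$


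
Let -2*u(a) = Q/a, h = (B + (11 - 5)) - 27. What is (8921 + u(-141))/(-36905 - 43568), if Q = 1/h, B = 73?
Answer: -130817545/1180056072 ≈ -0.11086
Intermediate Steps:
h = 52 (h = (73 + (11 - 5)) - 27 = (73 + 6) - 27 = 79 - 27 = 52)
Q = 1/52 ≈ 0.019231
u(a) = -1/(104*a)
(8921 + u(-141))/(-36905 - 43568) = (8921 - 1/104/(-141))/(-36905 - 43568) = (8921 - 1/104*(-1/141))/(-80473) = (8921 + 1/14664)*(-1/80473) = (130817545/14664)*(-1/80473) = -130817545/1180056072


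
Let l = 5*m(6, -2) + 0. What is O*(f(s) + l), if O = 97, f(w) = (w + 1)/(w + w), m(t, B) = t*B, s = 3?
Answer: -17266/3 ≈ -5755.3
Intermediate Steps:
m(t, B) = B*t
f(w) = (1 + w)/(2*w) (f(w) = (1 + w)/((2*w)) = (1 + w)*(1/(2*w)) = (1 + w)/(2*w))
l = -60 (l = 5*(-2*6) + 0 = 5*(-12) + 0 = -60 + 0 = -60)
O*(f(s) + l) = 97*((½)*(1 + 3)/3 - 60) = 97*((½)*(⅓)*4 - 60) = 97*(⅔ - 60) = 97*(-178/3) = -17266/3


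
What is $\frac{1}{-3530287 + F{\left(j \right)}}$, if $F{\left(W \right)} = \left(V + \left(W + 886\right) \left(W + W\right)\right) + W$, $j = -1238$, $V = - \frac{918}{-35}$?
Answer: $- \frac{35}{93098137} \approx -3.7595 \cdot 10^{-7}$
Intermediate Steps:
$V = \frac{918}{35}$ ($V = \left(-918\right) \left(- \frac{1}{35}\right) = \frac{918}{35} \approx 26.229$)
$F{\left(W \right)} = \frac{918}{35} + W + 2 W \left(886 + W\right)$ ($F{\left(W \right)} = \left(\frac{918}{35} + \left(W + 886\right) \left(W + W\right)\right) + W = \left(\frac{918}{35} + \left(886 + W\right) 2 W\right) + W = \left(\frac{918}{35} + 2 W \left(886 + W\right)\right) + W = \frac{918}{35} + W + 2 W \left(886 + W\right)$)
$\frac{1}{-3530287 + F{\left(j \right)}} = \frac{1}{-3530287 + \left(\frac{918}{35} + 2 \left(-1238\right)^{2} + 1773 \left(-1238\right)\right)} = \frac{1}{-3530287 + \left(\frac{918}{35} + 2 \cdot 1532644 - 2194974\right)} = \frac{1}{-3530287 + \left(\frac{918}{35} + 3065288 - 2194974\right)} = \frac{1}{-3530287 + \frac{30461908}{35}} = \frac{1}{- \frac{93098137}{35}} = - \frac{35}{93098137}$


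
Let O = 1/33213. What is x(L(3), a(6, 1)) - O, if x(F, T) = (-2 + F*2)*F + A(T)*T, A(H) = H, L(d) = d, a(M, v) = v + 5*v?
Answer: 1594223/33213 ≈ 48.000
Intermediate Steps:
a(M, v) = 6*v
O = 1/33213 ≈ 3.0109e-5
x(F, T) = T² + F*(-2 + 2*F) (x(F, T) = (-2 + F*2)*F + T*T = (-2 + 2*F)*F + T² = F*(-2 + 2*F) + T² = T² + F*(-2 + 2*F))
x(L(3), a(6, 1)) - O = ((6*1)² - 2*3 + 2*3²) - 1*1/33213 = (6² - 6 + 2*9) - 1/33213 = (36 - 6 + 18) - 1/33213 = 48 - 1/33213 = 1594223/33213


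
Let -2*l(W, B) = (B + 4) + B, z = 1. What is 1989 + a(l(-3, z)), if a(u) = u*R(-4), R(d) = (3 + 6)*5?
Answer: 1854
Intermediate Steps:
R(d) = 45 (R(d) = 9*5 = 45)
l(W, B) = -2 - B (l(W, B) = -((B + 4) + B)/2 = -((4 + B) + B)/2 = -(4 + 2*B)/2 = -2 - B)
a(u) = 45*u (a(u) = u*45 = 45*u)
1989 + a(l(-3, z)) = 1989 + 45*(-2 - 1*1) = 1989 + 45*(-2 - 1) = 1989 + 45*(-3) = 1989 - 135 = 1854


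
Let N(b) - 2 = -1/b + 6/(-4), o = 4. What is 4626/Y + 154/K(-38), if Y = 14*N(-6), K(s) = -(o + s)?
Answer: 119041/238 ≈ 500.17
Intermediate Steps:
K(s) = -4 - s (K(s) = -(4 + s) = -4 - s)
N(b) = 1/2 - 1/b (N(b) = 2 + (-1/b + 6/(-4)) = 2 + (-1/b + 6*(-1/4)) = 2 + (-1/b - 3/2) = 2 + (-3/2 - 1/b) = 1/2 - 1/b)
Y = 28/3 (Y = 14*((1/2)*(-2 - 6)/(-6)) = 14*((1/2)*(-1/6)*(-8)) = 14*(2/3) = 28/3 ≈ 9.3333)
4626/Y + 154/K(-38) = 4626/(28/3) + 154/(-4 - 1*(-38)) = 4626*(3/28) + 154/(-4 + 38) = 6939/14 + 154/34 = 6939/14 + 154*(1/34) = 6939/14 + 77/17 = 119041/238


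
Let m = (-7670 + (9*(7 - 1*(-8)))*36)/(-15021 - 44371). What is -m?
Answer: -1405/29696 ≈ -0.047313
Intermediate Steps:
m = 1405/29696 (m = (-7670 + (9*(7 + 8))*36)/(-59392) = (-7670 + (9*15)*36)*(-1/59392) = (-7670 + 135*36)*(-1/59392) = (-7670 + 4860)*(-1/59392) = -2810*(-1/59392) = 1405/29696 ≈ 0.047313)
-m = -1*1405/29696 = -1405/29696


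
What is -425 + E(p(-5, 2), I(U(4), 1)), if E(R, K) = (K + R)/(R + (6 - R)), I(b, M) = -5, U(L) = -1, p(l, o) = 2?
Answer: -851/2 ≈ -425.50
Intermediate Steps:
E(R, K) = K/6 + R/6 (E(R, K) = (K + R)/6 = (K + R)*(⅙) = K/6 + R/6)
-425 + E(p(-5, 2), I(U(4), 1)) = -425 + ((⅙)*(-5) + (⅙)*2) = -425 + (-⅚ + ⅓) = -425 - ½ = -851/2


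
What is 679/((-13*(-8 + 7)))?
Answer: 679/13 ≈ 52.231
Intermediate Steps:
679/((-13*(-8 + 7))) = 679/((-13*(-1))) = 679/13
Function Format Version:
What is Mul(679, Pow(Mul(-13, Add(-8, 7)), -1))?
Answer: Rational(679, 13) ≈ 52.231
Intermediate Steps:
Mul(679, Pow(Mul(-13, Add(-8, 7)), -1)) = Mul(679, Pow(Mul(-13, -1), -1)) = Mul(679, Pow(13, -1)) = Mul(679, Rational(1, 13)) = Rational(679, 13)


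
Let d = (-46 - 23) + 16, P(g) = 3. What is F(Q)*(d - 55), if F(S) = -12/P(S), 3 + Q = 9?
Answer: 432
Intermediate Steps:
Q = 6 (Q = -3 + 9 = 6)
F(S) = -4 (F(S) = -12/3 = -12*⅓ = -4)
d = -53 (d = -69 + 16 = -53)
F(Q)*(d - 55) = -4*(-53 - 55) = -4*(-108) = 432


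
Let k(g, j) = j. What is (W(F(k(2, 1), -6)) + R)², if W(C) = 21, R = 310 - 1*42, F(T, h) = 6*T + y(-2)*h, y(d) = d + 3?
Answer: 83521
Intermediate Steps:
y(d) = 3 + d
F(T, h) = h + 6*T (F(T, h) = 6*T + (3 - 2)*h = 6*T + 1*h = 6*T + h = h + 6*T)
R = 268 (R = 310 - 42 = 268)
(W(F(k(2, 1), -6)) + R)² = (21 + 268)² = 289² = 83521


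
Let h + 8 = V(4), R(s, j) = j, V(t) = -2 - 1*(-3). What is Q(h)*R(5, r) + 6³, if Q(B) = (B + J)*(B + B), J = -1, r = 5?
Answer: 776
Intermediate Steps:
V(t) = 1 (V(t) = -2 + 3 = 1)
h = -7 (h = -8 + 1 = -7)
Q(B) = 2*B*(-1 + B) (Q(B) = (B - 1)*(B + B) = (-1 + B)*(2*B) = 2*B*(-1 + B))
Q(h)*R(5, r) + 6³ = (2*(-7)*(-1 - 7))*5 + 6³ = (2*(-7)*(-8))*5 + 216 = 112*5 + 216 = 560 + 216 = 776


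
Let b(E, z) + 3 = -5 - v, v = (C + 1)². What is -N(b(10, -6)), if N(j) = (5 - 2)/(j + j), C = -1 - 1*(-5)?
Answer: 1/22 ≈ 0.045455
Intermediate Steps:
C = 4 (C = -1 + 5 = 4)
v = 25 (v = (4 + 1)² = 5² = 25)
b(E, z) = -33 (b(E, z) = -3 + (-5 - 1*25) = -3 + (-5 - 25) = -3 - 30 = -33)
N(j) = 3/(2*j) (N(j) = 3/((2*j)) = 3*(1/(2*j)) = 3/(2*j))
-N(b(10, -6)) = -3/(2*(-33)) = -3*(-1)/(2*33) = -1*(-1/22) = 1/22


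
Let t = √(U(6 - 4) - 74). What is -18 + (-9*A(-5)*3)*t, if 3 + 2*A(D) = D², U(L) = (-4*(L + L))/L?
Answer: -18 - 297*I*√82 ≈ -18.0 - 2689.4*I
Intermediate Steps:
U(L) = -8 (U(L) = (-8*L)/L = -8)
A(D) = -3/2 + D²/2
t = I*√82 (t = √(-8 - 74) = √(-82) = I*√82 ≈ 9.0554*I)
-18 + (-9*A(-5)*3)*t = -18 + (-9*(-3/2 + (½)*(-5)²)*3)*(I*√82) = -18 + (-9*(-3/2 + (½)*25)*3)*(I*√82) = -18 + (-9*(-3/2 + 25/2)*3)*(I*√82) = -18 + (-99*3)*(I*√82) = -18 + (-9*33)*(I*√82) = -18 - 297*I*√82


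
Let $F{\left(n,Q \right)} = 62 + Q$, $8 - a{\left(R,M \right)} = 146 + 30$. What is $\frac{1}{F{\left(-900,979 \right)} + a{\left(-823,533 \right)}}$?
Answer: $\frac{1}{873} \approx 0.0011455$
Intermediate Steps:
$a{\left(R,M \right)} = -168$ ($a{\left(R,M \right)} = 8 - \left(146 + 30\right) = 8 - 176 = -168$)
$\frac{1}{F{\left(-900,979 \right)} + a{\left(-823,533 \right)}} = \frac{1}{\left(62 + 979\right) - 168} = \frac{1}{1041 - 168} = \frac{1}{873}$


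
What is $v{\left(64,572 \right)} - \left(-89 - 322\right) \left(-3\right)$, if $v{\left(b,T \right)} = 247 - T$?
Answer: $-1558$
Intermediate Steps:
$v{\left(64,572 \right)} - \left(-89 - 322\right) \left(-3\right) = \left(247 - 572\right) - \left(-89 - 322\right) \left(-3\right) = \left(247 - 572\right) - \left(-411\right) \left(-3\right) = -325 - 1233 = -1558$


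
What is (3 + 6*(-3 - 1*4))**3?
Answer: -59319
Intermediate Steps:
(3 + 6*(-3 - 1*4))**3 = (3 + 6*(-3 - 4))**3 = (3 + 6*(-7))**3 = (3 - 42)**3 = (-39)**3 = -59319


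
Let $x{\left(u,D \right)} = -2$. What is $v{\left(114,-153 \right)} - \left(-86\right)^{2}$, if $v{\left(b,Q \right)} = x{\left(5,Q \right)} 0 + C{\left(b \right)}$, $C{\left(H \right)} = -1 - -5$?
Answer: $-7392$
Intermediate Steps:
$C{\left(H \right)} = 4$ ($C{\left(H \right)} = -1 + 5 = 4$)
$v{\left(b,Q \right)} = 4$ ($v{\left(b,Q \right)} = \left(-2\right) 0 + 4 = 0 + 4 = 4$)
$v{\left(114,-153 \right)} - \left(-86\right)^{2} = 4 - \left(-86\right)^{2} = 4 - 7396 = -7392$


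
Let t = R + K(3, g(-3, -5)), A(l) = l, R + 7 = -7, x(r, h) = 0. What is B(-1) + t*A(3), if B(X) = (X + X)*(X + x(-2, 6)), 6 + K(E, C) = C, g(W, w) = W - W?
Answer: -58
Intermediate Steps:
g(W, w) = 0
R = -14 (R = -7 - 7 = -14)
K(E, C) = -6 + C
t = -20 (t = -14 + (-6 + 0) = -14 - 6 = -20)
B(X) = 2*X² (B(X) = (X + X)*(X + 0) = (2*X)*X = 2*X²)
B(-1) + t*A(3) = 2*(-1)² - 20*3 = 2*1 - 60 = 2 - 60 = -58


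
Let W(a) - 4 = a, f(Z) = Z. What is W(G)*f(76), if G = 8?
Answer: 912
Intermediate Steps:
W(a) = 4 + a
W(G)*f(76) = (4 + 8)*76 = 12*76 = 912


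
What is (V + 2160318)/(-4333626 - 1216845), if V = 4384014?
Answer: -727148/616719 ≈ -1.1791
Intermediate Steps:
(V + 2160318)/(-4333626 - 1216845) = (4384014 + 2160318)/(-4333626 - 1216845) = 6544332/(-5550471) = 6544332*(-1/5550471) = -727148/616719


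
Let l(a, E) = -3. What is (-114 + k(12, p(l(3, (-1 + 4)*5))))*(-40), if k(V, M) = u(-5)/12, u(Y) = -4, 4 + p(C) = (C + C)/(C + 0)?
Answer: 13720/3 ≈ 4573.3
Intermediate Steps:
p(C) = -2 (p(C) = -4 + (C + C)/(C + 0) = -4 + (2*C)/C = -4 + 2 = -2)
k(V, M) = -⅓ (k(V, M) = -4/12 = -4*1/12 = -⅓)
(-114 + k(12, p(l(3, (-1 + 4)*5))))*(-40) = (-114 - ⅓)*(-40) = -343/3*(-40) = 13720/3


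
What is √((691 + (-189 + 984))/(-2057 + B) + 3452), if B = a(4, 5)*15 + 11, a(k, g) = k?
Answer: √3403103349/993 ≈ 58.747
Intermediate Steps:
B = 71 (B = 4*15 + 11 = 60 + 11 = 71)
√((691 + (-189 + 984))/(-2057 + B) + 3452) = √((691 + (-189 + 984))/(-2057 + 71) + 3452) = √((691 + 795)/(-1986) + 3452) = √(1486*(-1/1986) + 3452) = √(-743/993 + 3452) = √(3427093/993) = √3403103349/993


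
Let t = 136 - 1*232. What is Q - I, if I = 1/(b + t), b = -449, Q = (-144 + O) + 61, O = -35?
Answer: -64309/545 ≈ -118.00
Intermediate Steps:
Q = -118 (Q = (-144 - 35) + 61 = -179 + 61 = -118)
t = -96 (t = 136 - 232 = -96)
I = -1/545 (I = 1/(-449 - 96) = 1/(-545) = -1/545 ≈ -0.0018349)
Q - I = -118 - 1*(-1/545) = -118 + 1/545 = -64309/545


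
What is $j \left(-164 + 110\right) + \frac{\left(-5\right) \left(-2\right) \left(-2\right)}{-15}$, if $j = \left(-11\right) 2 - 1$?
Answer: $\frac{3730}{3} \approx 1243.3$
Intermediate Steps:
$j = -23$ ($j = -22 - 1 = -23$)
$j \left(-164 + 110\right) + \frac{\left(-5\right) \left(-2\right) \left(-2\right)}{-15} = - 23 \left(-164 + 110\right) + \frac{\left(-5\right) \left(-2\right) \left(-2\right)}{-15} = \left(-23\right) \left(-54\right) + 10 \left(-2\right) \left(- \frac{1}{15}\right) = 1242 - - \frac{4}{3} = 1242 + \frac{4}{3} = \frac{3730}{3}$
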